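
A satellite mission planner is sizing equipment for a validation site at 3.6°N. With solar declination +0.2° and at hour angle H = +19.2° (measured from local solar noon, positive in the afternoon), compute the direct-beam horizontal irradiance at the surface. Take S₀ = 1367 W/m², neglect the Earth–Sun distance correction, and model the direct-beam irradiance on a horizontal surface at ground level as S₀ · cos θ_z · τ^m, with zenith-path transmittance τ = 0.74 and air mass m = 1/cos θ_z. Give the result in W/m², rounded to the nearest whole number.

936 W/m²

With φ = 3.6°, δ = 0.2°, H = 19.20°: sin φ sin δ = 0.0002, cos φ cos δ cos H = 0.9425, so cos θ_z = 0.9427.
Air mass m = 1/cos θ_z = 1/0.9427 = 1.061; τ^m = 0.74^1.061 = 0.7265.
Surface direct beam = 1367 × 0.9427 × 0.7265 = 936.22 W/m².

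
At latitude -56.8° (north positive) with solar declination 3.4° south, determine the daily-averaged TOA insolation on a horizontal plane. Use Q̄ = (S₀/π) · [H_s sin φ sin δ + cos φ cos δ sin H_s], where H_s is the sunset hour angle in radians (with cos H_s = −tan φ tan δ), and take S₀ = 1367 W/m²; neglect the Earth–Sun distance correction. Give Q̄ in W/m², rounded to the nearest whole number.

273 W/m²

−tan φ tan δ = −(-1.5282)(-0.0594) = -0.0908; H_s = arccos(-0.0908) = 95.21°. In radians, H_s = 1.6617.
H_s sin φ sin δ = 1.6617 × -0.8368 × -0.0593 = 0.0825.
cos φ cos δ sin H_s = 0.5476 × 0.9982 × 0.9959 = 0.5444.
Q̄ = (1367/π) × (0.0825 + 0.5444) = 435.13 × 0.6269 = 272.78 W/m².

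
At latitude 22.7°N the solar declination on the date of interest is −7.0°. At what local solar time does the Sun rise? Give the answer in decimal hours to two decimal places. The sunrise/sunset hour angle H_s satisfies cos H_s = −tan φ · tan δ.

−tan φ tan δ = −(0.4183)(-0.1228) = 0.0514; H_s = arccos(0.0514) = 87.05°.
Sunrise is at 12 − H_s/15 = 12 − 5.803 = 6.197 h local solar time.

6.20 h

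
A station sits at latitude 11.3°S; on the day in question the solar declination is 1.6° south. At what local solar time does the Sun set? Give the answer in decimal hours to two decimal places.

18.02 h

The sunset hour angle satisfies cos H_s = −tan φ tan δ = -0.0056, giving H_s = 90.32°.
Sunset is at 12 + H_s/15 = 12 + 6.021 = 18.021 h local solar time.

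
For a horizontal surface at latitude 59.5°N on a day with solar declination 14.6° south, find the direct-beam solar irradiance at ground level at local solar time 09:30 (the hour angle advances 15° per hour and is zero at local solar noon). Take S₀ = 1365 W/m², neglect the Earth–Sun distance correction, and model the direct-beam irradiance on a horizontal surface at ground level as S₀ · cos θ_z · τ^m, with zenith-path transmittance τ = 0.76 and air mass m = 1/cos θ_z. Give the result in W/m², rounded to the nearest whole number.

48 W/m²

Hour angle H = 15° × (9.5 − 12) = -37.50°.
With φ = 59.5°, δ = -14.6°, H = -37.50°: sin φ sin δ = -0.2172, cos φ cos δ cos H = 0.3897, so cos θ_z = 0.1725.
Air mass m = 1/cos θ_z = 1/0.1725 = 5.797; τ^m = 0.76^5.797 = 0.2037.
Surface direct beam = 1365 × 0.1725 × 0.2037 = 47.96 W/m².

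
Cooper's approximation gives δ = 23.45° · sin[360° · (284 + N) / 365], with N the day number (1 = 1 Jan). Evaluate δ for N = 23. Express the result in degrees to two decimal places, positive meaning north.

-19.71°

360 × (284 + 23) / 365 = 302.795°; sin(302.795°) = -0.8406.
δ = 23.45 × -0.8406 = -19.712° ≈ -19.71°.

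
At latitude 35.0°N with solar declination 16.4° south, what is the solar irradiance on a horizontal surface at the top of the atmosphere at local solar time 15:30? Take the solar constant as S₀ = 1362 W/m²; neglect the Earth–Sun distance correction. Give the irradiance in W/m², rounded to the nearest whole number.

Hour angle H = 15° × (15.5 − 12) = 52.50°.
cos θ_z = sin(35.0°) sin(-16.4°) + cos(35.0°) cos(-16.4°) cos(52.50°) = -0.1619 + 0.4784 = 0.3165.
Top-of-atmosphere irradiance = S₀ cos θ_z = 1362 × 0.3165 = 431.07 W/m².

431 W/m²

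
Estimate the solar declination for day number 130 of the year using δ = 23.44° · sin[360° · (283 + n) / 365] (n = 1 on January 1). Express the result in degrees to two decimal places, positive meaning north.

360 × (283 + 130) / 365 = 407.342°; sin(407.342°) = 0.7354.
δ = 23.44 × 0.7354 = 17.238° ≈ +17.24°.

+17.24°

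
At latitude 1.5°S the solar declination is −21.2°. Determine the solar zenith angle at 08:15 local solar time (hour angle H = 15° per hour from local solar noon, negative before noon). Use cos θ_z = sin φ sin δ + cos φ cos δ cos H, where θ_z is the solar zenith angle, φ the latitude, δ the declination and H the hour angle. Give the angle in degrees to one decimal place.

58.2°

Hour angle H = 15° × (8.25 − 12) = -56.25°.
cos θ_z = sin φ sin δ + cos φ cos δ cos H = (-0.0262)(-0.3616) + (0.9997)(0.9323)(0.5556) = 0.5273.
θ_z = arccos(0.5273) = 58.18°.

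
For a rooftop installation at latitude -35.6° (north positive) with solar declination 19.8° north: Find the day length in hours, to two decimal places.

10.01 hours

The sunset hour angle satisfies cos H_s = −tan φ tan δ = 0.2578, giving H_s = 75.06°.
Day length = 2 H_s / 15° h⁻¹ = 150.12° / 15 = 10.008 h.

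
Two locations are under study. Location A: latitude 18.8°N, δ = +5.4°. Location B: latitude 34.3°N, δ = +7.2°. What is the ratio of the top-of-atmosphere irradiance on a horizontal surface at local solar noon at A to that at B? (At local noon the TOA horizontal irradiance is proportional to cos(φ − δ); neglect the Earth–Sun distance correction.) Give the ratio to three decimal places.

A: cos θ_z = cos(18.8° − (5.4°)) = 0.9728.
B: cos θ_z = cos(34.3° − (7.2°)) = 0.8902.
Ratio A/B = 0.9728 / 0.8902 = 1.0928.

1.093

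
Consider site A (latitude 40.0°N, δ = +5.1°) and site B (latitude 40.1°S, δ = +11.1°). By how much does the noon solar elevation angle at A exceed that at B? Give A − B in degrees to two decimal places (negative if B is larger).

A: 90° − |40.0 − (5.1)| = 55.10°.
B: 90° − |-40.1 − (11.1)| = 38.80°.
A − B = 55.10 − 38.80 = 16.30°.

+16.30°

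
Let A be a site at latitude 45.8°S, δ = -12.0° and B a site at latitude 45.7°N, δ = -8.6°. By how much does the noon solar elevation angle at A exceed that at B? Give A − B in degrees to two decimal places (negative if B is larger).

+20.50°

A: 90° − |-45.8 − (-12.0)| = 56.20°.
B: 90° − |45.7 − (-8.6)| = 35.70°.
A − B = 56.20 − 35.70 = 20.50°.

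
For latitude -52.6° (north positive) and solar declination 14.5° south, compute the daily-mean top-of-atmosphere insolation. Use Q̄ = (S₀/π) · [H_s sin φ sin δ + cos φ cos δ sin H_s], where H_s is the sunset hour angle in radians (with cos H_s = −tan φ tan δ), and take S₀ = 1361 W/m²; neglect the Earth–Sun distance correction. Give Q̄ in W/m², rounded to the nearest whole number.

405 W/m²

−tan φ tan δ = −(-1.3079)(-0.2586) = -0.3382; H_s = arccos(-0.3382) = 109.77°. In radians, H_s = 1.9158.
H_s sin φ sin δ = 1.9158 × -0.7944 × -0.2504 = 0.3811.
cos φ cos δ sin H_s = 0.6074 × 0.9681 × 0.9411 = 0.5534.
Q̄ = (1361/π) × (0.3811 + 0.5534) = 433.22 × 0.9345 = 404.84 W/m².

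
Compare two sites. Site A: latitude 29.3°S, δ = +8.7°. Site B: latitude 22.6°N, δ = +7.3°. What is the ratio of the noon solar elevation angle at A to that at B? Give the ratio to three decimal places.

A: 90° − |-29.3 − (8.7)| = 52.00°.
B: 90° − |22.6 − (7.3)| = 74.70°.
Ratio A/B = 52.0000 / 74.7000 = 0.6961.

0.696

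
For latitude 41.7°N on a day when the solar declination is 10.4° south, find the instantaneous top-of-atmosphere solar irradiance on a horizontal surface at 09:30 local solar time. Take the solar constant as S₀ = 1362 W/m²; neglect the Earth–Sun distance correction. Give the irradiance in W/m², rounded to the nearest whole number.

Hour angle H = 15° × (9.5 − 12) = -37.50°.
cos θ_z = sin φ sin δ + cos φ cos δ cos H = (0.6652)(-0.1805) + (0.7466)(0.9836)(0.7934) = 0.4626.
Top-of-atmosphere irradiance = S₀ cos θ_z = 1362 × 0.4626 = 630.06 W/m².

630 W/m²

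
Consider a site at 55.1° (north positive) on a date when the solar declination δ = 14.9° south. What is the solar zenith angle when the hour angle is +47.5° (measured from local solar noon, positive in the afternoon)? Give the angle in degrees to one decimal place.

With φ = 55.1°, δ = -14.9°, H = 47.50°: sin φ sin δ = -0.2109, cos φ cos δ cos H = 0.3735, so cos θ_z = 0.1626.
θ_z = arccos(0.1626) = 80.64°.

80.6°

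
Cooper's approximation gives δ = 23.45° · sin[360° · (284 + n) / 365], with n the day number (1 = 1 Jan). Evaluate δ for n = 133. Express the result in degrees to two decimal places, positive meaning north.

360 × (284 + 133) / 365 = 411.288°; sin(411.288°) = 0.7803.
δ = 23.45 × 0.7803 = 18.298° ≈ +18.30°.

+18.30°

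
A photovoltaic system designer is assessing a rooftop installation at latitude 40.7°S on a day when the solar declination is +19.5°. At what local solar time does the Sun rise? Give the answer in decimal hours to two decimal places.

The sunset hour angle satisfies cos H_s = −tan φ tan δ = 0.3046, giving H_s = 72.27°.
Sunrise is at 12 − H_s/15 = 12 − 4.818 = 7.182 h local solar time.

7.18 h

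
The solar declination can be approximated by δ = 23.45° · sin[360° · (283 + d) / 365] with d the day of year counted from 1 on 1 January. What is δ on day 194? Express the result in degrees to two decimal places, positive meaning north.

+21.97°

360 × (283 + 194) / 365 = 470.466°; sin(470.466°) = 0.9369.
δ = 23.45 × 0.9369 = 21.970° ≈ +21.97°.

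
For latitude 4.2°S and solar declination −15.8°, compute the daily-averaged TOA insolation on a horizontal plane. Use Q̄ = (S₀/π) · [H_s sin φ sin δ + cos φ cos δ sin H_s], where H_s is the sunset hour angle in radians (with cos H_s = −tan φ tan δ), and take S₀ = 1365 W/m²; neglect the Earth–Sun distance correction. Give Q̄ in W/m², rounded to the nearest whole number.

cos H_s = −tan(-4.2°) · tan(-15.8°) = -0.0208, so H_s = arccos(-0.0208) = 91.19°. In radians, H_s = 1.5916.
H_s sin φ sin δ = 1.5916 × -0.0732 × -0.2723 = 0.0317.
cos φ cos δ sin H_s = 0.9973 × 0.9622 × 0.9998 = 0.9594.
Q̄ = (1365/π) × (0.0317 + 0.9594) = 434.49 × 0.9911 = 430.62 W/m².

431 W/m²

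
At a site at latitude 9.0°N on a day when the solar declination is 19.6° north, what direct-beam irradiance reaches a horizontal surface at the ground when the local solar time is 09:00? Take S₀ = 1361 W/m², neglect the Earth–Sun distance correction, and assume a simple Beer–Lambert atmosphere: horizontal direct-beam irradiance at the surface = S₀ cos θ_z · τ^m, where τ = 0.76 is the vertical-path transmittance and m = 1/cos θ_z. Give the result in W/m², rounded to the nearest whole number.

Hour angle H = 15° × (9 − 12) = -45.00°.
cos θ_z = sin(9.0°) sin(19.6°) + cos(9.0°) cos(19.6°) cos(-45.00°) = 0.0525 + 0.6579 = 0.7104.
Air mass m = 1/cos θ_z = 1/0.7104 = 1.408; τ^m = 0.76^1.408 = 0.6795.
Surface direct beam = 1361 × 0.7104 × 0.6795 = 656.98 W/m².

657 W/m²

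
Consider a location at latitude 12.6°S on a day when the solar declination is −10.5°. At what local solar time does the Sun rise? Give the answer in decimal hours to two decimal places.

The sunset hour angle satisfies cos H_s = −tan φ tan δ = -0.0414, giving H_s = 92.37°.
Sunrise is at 12 − H_s/15 = 12 − 6.158 = 5.842 h local solar time.

5.84 h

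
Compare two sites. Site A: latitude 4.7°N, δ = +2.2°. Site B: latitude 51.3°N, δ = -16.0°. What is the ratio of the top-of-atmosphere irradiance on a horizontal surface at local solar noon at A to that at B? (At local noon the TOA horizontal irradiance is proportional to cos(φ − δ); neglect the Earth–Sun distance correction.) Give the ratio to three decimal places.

2.589

A: cos θ_z = cos(4.7° − (2.2°)) = 0.9990.
B: cos θ_z = cos(51.3° − (-16.0°)) = 0.3859.
Ratio A/B = 0.9990 / 0.3859 = 2.5888.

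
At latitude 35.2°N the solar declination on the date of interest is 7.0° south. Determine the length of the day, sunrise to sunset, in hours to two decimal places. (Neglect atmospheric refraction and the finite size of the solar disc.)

The sunset hour angle satisfies cos H_s = −tan φ tan δ = 0.0866, giving H_s = 85.03°.
Day length = 2 H_s / 15° h⁻¹ = 170.06° / 15 = 11.337 h.

11.34 hours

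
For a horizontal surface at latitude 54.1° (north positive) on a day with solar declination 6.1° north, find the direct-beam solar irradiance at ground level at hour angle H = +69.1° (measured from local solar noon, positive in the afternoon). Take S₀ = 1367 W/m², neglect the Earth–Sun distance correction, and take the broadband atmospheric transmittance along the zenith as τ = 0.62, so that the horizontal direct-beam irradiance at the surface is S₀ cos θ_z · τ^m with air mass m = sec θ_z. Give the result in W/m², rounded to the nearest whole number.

79 W/m²

cos θ_z = sin(54.1°) sin(6.1°) + cos(54.1°) cos(6.1°) cos(69.10°) = 0.0861 + 0.2080 = 0.2941.
Air mass m = 1/cos θ_z = 1/0.2941 = 3.400; τ^m = 0.62^3.400 = 0.1968.
Surface direct beam = 1367 × 0.2941 × 0.1968 = 79.12 W/m².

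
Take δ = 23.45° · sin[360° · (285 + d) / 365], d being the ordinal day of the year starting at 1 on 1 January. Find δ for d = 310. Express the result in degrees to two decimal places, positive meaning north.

-17.11°

360 × (285 + 310) / 365 = 586.849°; sin(586.849°) = -0.7296.
δ = 23.45 × -0.7296 = -17.109° ≈ -17.11°.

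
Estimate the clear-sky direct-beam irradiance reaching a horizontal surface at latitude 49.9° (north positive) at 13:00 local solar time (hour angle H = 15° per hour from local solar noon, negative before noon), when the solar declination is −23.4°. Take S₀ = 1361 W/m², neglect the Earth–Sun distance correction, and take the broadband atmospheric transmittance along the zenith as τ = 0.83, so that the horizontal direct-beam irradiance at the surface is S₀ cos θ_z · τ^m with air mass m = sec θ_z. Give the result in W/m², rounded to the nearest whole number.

181 W/m²

Hour angle H = 15° × (13 − 12) = 15.00°.
cos θ_z = sin(49.9°) sin(-23.4°) + cos(49.9°) cos(-23.4°) cos(15.00°) = -0.3038 + 0.5710 = 0.2672.
Air mass m = 1/cos θ_z = 1/0.2672 = 3.743; τ^m = 0.83^3.743 = 0.4979.
Surface direct beam = 1361 × 0.2672 × 0.4979 = 181.07 W/m².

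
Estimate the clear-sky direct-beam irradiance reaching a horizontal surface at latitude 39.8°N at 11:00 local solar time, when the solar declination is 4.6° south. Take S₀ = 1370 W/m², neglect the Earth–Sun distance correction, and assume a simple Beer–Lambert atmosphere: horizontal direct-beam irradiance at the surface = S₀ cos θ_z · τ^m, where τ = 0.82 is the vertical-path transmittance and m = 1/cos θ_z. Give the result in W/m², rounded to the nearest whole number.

707 W/m²

Hour angle H = 15° × (11 − 12) = -15.00°.
With φ = 39.8°, δ = -4.6°, H = -15.00°: sin φ sin δ = -0.0513, cos φ cos δ cos H = 0.7397, so cos θ_z = 0.6884.
Air mass m = 1/cos θ_z = 1/0.6884 = 1.453; τ^m = 0.82^1.453 = 0.7495.
Surface direct beam = 1370 × 0.6884 × 0.7495 = 706.86 W/m².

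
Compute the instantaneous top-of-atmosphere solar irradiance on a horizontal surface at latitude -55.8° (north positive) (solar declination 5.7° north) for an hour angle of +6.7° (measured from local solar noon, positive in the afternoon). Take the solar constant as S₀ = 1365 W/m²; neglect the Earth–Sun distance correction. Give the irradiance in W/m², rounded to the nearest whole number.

646 W/m²

cos θ_z = sin(-55.8°) sin(5.7°) + cos(-55.8°) cos(5.7°) cos(6.70°) = -0.0821 + 0.5555 = 0.4734.
Top-of-atmosphere irradiance = S₀ cos θ_z = 1365 × 0.4734 = 646.19 W/m².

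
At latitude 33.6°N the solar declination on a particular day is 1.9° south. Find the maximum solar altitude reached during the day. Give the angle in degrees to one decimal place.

54.5°

At local solar noon the hour angle is zero, so the elevation is 90° − |φ − δ| = 90° − |33.6° − (-1.9°)| = 90° − 35.5° = 54.5°.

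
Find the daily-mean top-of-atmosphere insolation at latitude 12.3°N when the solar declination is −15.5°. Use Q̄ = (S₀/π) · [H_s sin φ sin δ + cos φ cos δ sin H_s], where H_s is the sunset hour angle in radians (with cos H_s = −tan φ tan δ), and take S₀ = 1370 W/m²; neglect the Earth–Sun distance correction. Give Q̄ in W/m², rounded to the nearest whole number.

cos H_s = −tan(12.3°) · tan(-15.5°) = 0.0605, so H_s = arccos(0.0605) = 86.53°. In radians, H_s = 1.5102.
H_s sin φ sin δ = 1.5102 × 0.2130 × -0.2672 = -0.0860.
cos φ cos δ sin H_s = 0.9770 × 0.9636 × 0.9982 = 0.9397.
Q̄ = (1370/π) × (-0.0860 + 0.9397) = 436.08 × 0.8537 = 372.28 W/m².

372 W/m²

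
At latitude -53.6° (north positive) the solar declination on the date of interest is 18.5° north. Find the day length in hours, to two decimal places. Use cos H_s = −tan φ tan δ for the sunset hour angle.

8.40 hours

cos H_s = −tan(-53.6°) · tan(18.5°) = 0.4538, so H_s = arccos(0.4538) = 63.01°.
Day length = 2 H_s / 15° h⁻¹ = 126.02° / 15 = 8.401 h.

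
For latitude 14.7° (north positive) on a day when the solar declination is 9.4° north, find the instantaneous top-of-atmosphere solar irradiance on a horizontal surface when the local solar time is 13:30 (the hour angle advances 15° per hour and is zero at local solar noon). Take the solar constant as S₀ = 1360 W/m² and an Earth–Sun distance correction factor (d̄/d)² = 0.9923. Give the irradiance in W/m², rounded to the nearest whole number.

1246 W/m²

Hour angle H = 15° × (13.5 − 12) = 22.50°.
With φ = 14.7°, δ = 9.4°, H = 22.50°: sin φ sin δ = 0.0414, cos φ cos δ cos H = 0.8816, so cos θ_z = 0.9230.
Top-of-atmosphere irradiance = S₀ (d̄/d)² cos θ_z = 1360 × 0.9923 × 0.9230 = 1245.61 W/m².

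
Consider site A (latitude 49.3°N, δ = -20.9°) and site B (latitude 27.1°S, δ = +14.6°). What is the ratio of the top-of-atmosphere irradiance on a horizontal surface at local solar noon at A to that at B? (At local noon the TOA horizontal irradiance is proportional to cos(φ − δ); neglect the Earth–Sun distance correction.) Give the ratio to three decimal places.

0.454

A: cos θ_z = cos(49.3° − (-20.9°)) = 0.3387.
B: cos θ_z = cos(-27.1° − (14.6°)) = 0.7466.
Ratio A/B = 0.3387 / 0.7466 = 0.4537.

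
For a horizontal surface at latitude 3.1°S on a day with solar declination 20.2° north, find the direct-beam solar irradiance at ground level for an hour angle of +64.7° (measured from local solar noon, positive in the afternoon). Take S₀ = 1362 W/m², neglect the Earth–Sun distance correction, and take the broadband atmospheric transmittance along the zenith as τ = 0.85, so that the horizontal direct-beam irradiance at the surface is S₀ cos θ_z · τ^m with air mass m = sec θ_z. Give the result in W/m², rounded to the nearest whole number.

cos θ_z = sin φ sin δ + cos φ cos δ cos H = (-0.0541)(0.3453) + (0.9985)(0.9385)(0.4274) = 0.3818.
Air mass m = 1/cos θ_z = 1/0.3818 = 2.619; τ^m = 0.85^2.619 = 0.6534.
Surface direct beam = 1362 × 0.3818 × 0.6534 = 339.78 W/m².

340 W/m²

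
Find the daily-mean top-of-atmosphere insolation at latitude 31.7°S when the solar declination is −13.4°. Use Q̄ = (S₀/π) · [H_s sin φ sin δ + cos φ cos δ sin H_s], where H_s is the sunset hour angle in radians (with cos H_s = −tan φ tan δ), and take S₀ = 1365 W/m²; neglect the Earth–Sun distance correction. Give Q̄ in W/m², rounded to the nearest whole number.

cos H_s = −tan(-31.7°) · tan(-13.4°) = -0.1471, so H_s = arccos(-0.1471) = 98.46°. In radians, H_s = 1.7185.
H_s sin φ sin δ = 1.7185 × -0.5255 × -0.2317 = 0.2092.
cos φ cos δ sin H_s = 0.8508 × 0.9728 × 0.9891 = 0.8186.
Q̄ = (1365/π) × (0.2092 + 0.8186) = 434.49 × 1.0278 = 446.57 W/m².

447 W/m²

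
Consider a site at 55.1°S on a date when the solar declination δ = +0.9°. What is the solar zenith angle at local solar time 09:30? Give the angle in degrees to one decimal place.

63.8°

Hour angle H = 15° × (9.5 − 12) = -37.50°.
With φ = -55.1°, δ = 0.9°, H = -37.50°: sin φ sin δ = -0.0129, cos φ cos δ cos H = 0.4539, so cos θ_z = 0.4410.
θ_z = arccos(0.4410) = 63.83°.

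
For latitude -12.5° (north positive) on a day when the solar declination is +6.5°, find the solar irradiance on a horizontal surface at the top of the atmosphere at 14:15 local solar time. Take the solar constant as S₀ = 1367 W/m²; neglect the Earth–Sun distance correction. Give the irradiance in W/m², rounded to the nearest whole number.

Hour angle H = 15° × (14.25 − 12) = 33.75°.
With φ = -12.5°, δ = 6.5°, H = 33.75°: sin φ sin δ = -0.0245, cos φ cos δ cos H = 0.8065, so cos θ_z = 0.7820.
Top-of-atmosphere irradiance = S₀ cos θ_z = 1367 × 0.7820 = 1068.99 W/m².

1069 W/m²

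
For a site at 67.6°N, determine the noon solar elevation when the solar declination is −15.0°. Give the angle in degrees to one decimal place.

At local solar noon the hour angle is zero, so the elevation is 90° − |φ − δ| = 90° − |67.6° − (-15.0°)| = 90° − 82.6° = 7.4°.

7.4°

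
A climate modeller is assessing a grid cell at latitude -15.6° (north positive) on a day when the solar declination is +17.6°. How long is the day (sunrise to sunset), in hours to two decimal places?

The sunset hour angle satisfies cos H_s = −tan φ tan δ = 0.0886, giving H_s = 84.92°.
Day length = 2 H_s / 15° h⁻¹ = 169.84° / 15 = 11.323 h.

11.32 hours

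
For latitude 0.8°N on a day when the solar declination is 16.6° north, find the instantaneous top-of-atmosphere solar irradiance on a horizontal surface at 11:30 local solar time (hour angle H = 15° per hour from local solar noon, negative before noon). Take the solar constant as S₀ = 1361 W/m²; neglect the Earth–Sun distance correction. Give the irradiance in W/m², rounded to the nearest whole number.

1298 W/m²

Hour angle H = 15° × (11.5 − 12) = -7.50°.
cos θ_z = sin(0.8°) sin(16.6°) + cos(0.8°) cos(16.6°) cos(-7.50°) = 0.0040 + 0.9500 = 0.9540.
Top-of-atmosphere irradiance = S₀ cos θ_z = 1361 × 0.9540 = 1298.39 W/m².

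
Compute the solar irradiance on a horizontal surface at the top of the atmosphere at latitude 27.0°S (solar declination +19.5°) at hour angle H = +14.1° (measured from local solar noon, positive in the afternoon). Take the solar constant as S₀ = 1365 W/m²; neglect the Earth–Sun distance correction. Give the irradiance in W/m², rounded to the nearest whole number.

905 W/m²

cos θ_z = sin φ sin δ + cos φ cos δ cos H = (-0.4540)(0.3338) + (0.8910)(0.9426)(0.9699) = 0.6630.
Top-of-atmosphere irradiance = S₀ cos θ_z = 1365 × 0.6630 = 905.00 W/m².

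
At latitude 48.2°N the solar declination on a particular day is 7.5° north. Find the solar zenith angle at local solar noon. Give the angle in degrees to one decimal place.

At local solar noon the hour angle is zero, so the zenith angle is |φ − δ| = |48.2° − (7.5°)| = 40.7°.

40.7°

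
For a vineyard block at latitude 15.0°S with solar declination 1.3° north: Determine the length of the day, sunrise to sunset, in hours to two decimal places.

The sunset hour angle satisfies cos H_s = −tan φ tan δ = 0.0061, giving H_s = 89.65°.
Day length = 2 H_s / 15° h⁻¹ = 179.30° / 15 = 11.953 h.

11.95 hours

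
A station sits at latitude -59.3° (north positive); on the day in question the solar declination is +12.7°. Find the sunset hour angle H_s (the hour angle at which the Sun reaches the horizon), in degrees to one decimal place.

67.7°

−tan φ tan δ = −(-1.6842)(0.2254) = 0.3796; H_s = arccos(0.3796) = 67.69°.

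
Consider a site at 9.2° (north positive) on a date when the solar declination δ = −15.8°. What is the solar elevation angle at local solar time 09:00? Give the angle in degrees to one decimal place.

Hour angle H = 15° × (9 − 12) = -45.00°.
With φ = 9.2°, δ = -15.8°, H = -45.00°: sin φ sin δ = -0.0435, cos φ cos δ cos H = 0.6716, so cos θ_z = 0.6281.
θ_z = arccos(0.6281) = 51.09°, so the elevation is 90° − 51.09° = 38.91°.

38.9°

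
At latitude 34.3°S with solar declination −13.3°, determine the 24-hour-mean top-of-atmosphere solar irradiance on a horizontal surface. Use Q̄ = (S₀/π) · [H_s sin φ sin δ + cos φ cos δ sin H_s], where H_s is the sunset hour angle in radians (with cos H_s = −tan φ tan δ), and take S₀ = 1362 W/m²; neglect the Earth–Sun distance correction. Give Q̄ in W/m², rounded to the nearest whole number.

−tan φ tan δ = −(-0.6822)(-0.2364) = -0.1613; H_s = arccos(-0.1613) = 99.28°. In radians, H_s = 1.7328.
H_s sin φ sin δ = 1.7328 × -0.5635 × -0.2300 = 0.2246.
cos φ cos δ sin H_s = 0.8261 × 0.9732 × 0.9869 = 0.7934.
Q̄ = (1362/π) × (0.2246 + 0.7934) = 433.54 × 1.0180 = 441.34 W/m².

441 W/m²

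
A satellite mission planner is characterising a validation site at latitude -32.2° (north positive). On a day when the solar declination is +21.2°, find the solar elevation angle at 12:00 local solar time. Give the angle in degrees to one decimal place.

36.6°

Hour angle H = 15° × (12 − 12) = 0.00°.
cos θ_z = sin φ sin δ + cos φ cos δ cos H = (-0.5329)(0.3616) + (0.8462)(0.9323)(1.0000) = 0.5962.
θ_z = arccos(0.5962) = 53.40°, so the elevation is 90° − 53.40° = 36.60°.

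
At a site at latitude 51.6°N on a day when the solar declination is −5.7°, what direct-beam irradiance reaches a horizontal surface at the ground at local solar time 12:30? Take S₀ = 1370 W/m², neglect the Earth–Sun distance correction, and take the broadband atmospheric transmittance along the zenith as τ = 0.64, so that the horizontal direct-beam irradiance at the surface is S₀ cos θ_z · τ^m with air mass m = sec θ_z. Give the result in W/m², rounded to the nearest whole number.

Hour angle H = 15° × (12.5 − 12) = 7.50°.
cos θ_z = sin φ sin δ + cos φ cos δ cos H = (0.7837)(-0.0993) + (0.6211)(0.9951)(0.9914) = 0.5349.
Air mass m = 1/cos θ_z = 1/0.5349 = 1.870; τ^m = 0.64^1.870 = 0.4341.
Surface direct beam = 1370 × 0.5349 × 0.4341 = 318.11 W/m².

318 W/m²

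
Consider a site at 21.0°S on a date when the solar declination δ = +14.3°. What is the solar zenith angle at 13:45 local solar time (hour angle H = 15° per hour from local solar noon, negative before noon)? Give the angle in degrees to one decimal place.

43.7°

Hour angle H = 15° × (13.75 − 12) = 26.25°.
cos θ_z = sin φ sin δ + cos φ cos δ cos H = (-0.3584)(0.2470) + (0.9336)(0.9690)(0.8969) = 0.7229.
θ_z = arccos(0.7229) = 43.71°.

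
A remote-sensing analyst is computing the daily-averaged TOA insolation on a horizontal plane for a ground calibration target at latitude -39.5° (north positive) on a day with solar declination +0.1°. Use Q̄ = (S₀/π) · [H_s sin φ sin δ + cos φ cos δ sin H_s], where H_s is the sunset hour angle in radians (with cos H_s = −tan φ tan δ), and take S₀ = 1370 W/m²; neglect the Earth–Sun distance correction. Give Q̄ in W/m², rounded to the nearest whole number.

336 W/m²

cos H_s = −tan(-39.5°) · tan(0.1°) = 0.0014, so H_s = arccos(0.0014) = 89.92°. In radians, H_s = 1.5694.
H_s sin φ sin δ = 1.5694 × -0.6361 × 0.0017 = -0.0017.
cos φ cos δ sin H_s = 0.7716 × 1.0000 × 1.0000 = 0.7716.
Q̄ = (1370/π) × (-0.0017 + 0.7716) = 436.08 × 0.7699 = 335.74 W/m².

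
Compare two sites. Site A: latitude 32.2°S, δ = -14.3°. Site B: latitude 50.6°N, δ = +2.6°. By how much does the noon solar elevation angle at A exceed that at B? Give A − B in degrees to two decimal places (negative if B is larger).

+30.10°

A: 90° − |-32.2 − (-14.3)| = 72.10°.
B: 90° − |50.6 − (2.6)| = 42.00°.
A − B = 72.10 − 42.00 = 30.10°.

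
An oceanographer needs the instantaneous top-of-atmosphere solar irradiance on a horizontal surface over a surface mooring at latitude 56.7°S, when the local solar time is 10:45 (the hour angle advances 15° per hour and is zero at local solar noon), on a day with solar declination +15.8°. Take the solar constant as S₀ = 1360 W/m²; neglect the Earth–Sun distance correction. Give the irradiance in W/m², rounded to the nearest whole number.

371 W/m²

Hour angle H = 15° × (10.75 − 12) = -18.75°.
With φ = -56.7°, δ = 15.8°, H = -18.75°: sin φ sin δ = -0.2276, cos φ cos δ cos H = 0.5002, so cos θ_z = 0.2726.
Top-of-atmosphere irradiance = S₀ cos θ_z = 1360 × 0.2726 = 370.74 W/m².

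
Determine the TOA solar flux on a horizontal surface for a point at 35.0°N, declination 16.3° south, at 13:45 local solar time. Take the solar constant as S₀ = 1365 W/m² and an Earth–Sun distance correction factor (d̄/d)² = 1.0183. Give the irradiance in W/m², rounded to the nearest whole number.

Hour angle H = 15° × (13.75 − 12) = 26.25°.
cos θ_z = sin φ sin δ + cos φ cos δ cos H = (0.5736)(-0.2807) + (0.8192)(0.9598)(0.8969) = 0.5442.
Top-of-atmosphere irradiance = S₀ (d̄/d)² cos θ_z = 1365 × 1.0183 × 0.5442 = 756.43 W/m².

756 W/m²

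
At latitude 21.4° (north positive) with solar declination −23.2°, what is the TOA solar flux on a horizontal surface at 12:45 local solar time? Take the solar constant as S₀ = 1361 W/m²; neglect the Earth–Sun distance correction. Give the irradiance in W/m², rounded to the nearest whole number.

Hour angle H = 15° × (12.75 − 12) = 11.25°.
cos θ_z = sin φ sin δ + cos φ cos δ cos H = (0.3649)(-0.3939) + (0.9311)(0.9191)(0.9808) = 0.6956.
Top-of-atmosphere irradiance = S₀ cos θ_z = 1361 × 0.6956 = 946.71 W/m².

947 W/m²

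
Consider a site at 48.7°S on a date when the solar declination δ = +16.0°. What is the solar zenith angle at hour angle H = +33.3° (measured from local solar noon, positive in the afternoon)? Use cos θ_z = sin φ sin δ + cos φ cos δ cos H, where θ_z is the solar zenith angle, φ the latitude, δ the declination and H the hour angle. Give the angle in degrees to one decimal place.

cos θ_z = sin φ sin δ + cos φ cos δ cos H = (-0.7513)(0.2756) + (0.6600)(0.9613)(0.8358) = 0.3232.
θ_z = arccos(0.3232) = 71.14°.

71.1°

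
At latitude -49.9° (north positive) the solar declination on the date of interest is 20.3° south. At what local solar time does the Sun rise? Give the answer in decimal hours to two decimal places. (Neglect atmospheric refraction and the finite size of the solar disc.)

cos H_s = −tan(-49.9°) · tan(-20.3°) = -0.4393, so H_s = arccos(-0.4393) = 116.06°.
Sunrise is at 12 − H_s/15 = 12 − 7.737 = 4.263 h local solar time.

4.26 h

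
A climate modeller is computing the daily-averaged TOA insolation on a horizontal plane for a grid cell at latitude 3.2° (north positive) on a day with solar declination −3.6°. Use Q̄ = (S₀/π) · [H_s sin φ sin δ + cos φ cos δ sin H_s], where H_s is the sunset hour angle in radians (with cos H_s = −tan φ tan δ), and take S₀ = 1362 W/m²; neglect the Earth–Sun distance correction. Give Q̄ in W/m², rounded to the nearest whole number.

The sunset hour angle satisfies cos H_s = −tan φ tan δ = 0.0035, giving H_s = 89.80°. In radians, H_s = 1.5673.
H_s sin φ sin δ = 1.5673 × 0.0558 × -0.0628 = -0.0055.
cos φ cos δ sin H_s = 0.9984 × 0.9980 × 1.0000 = 0.9964.
Q̄ = (1362/π) × (-0.0055 + 0.9964) = 433.54 × 0.9909 = 429.59 W/m².

430 W/m²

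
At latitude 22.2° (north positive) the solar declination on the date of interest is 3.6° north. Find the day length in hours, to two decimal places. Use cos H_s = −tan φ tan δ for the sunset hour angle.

−tan φ tan δ = −(0.4081)(0.0629) = -0.0257; H_s = arccos(-0.0257) = 91.47°.
Day length = 2 H_s / 15° h⁻¹ = 182.94° / 15 = 12.196 h.

12.20 hours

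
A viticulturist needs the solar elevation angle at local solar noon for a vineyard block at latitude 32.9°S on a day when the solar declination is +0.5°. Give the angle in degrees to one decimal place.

56.6°

At local solar noon the hour angle is zero, so the elevation is 90° − |φ − δ| = 90° − |-32.9° − (0.5°)| = 90° − 33.4° = 56.6°.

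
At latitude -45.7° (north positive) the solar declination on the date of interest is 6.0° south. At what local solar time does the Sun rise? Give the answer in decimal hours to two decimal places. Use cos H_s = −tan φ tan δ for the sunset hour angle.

5.59 h

−tan φ tan δ = −(-1.0247)(-0.1051) = -0.1077; H_s = arccos(-0.1077) = 96.18°.
Sunrise is at 12 − H_s/15 = 12 − 6.412 = 5.588 h local solar time.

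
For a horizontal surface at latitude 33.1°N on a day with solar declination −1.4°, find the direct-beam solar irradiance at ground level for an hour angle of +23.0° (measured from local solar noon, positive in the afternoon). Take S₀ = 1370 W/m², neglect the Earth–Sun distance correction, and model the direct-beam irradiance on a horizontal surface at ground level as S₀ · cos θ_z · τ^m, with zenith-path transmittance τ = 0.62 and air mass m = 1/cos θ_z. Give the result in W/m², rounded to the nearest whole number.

cos θ_z = sin φ sin δ + cos φ cos δ cos H = (0.5461)(-0.0244) + (0.8377)(0.9997)(0.9205) = 0.7575.
Air mass m = 1/cos θ_z = 1/0.7575 = 1.320; τ^m = 0.62^1.320 = 0.5321.
Surface direct beam = 1370 × 0.7575 × 0.5321 = 552.20 W/m².

552 W/m²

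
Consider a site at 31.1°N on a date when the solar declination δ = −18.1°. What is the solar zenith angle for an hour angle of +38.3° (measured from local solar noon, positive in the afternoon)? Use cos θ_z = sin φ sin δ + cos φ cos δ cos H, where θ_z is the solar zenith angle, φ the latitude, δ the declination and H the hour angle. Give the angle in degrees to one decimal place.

cos θ_z = sin φ sin δ + cos φ cos δ cos H = (0.5165)(-0.3107) + (0.8563)(0.9505)(0.7848) = 0.4783.
θ_z = arccos(0.4783) = 61.43°.

61.4°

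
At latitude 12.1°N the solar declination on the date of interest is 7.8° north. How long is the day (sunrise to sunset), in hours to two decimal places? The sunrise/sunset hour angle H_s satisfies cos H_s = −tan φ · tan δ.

12.22 hours

cos H_s = −tan(12.1°) · tan(7.8°) = -0.0294, so H_s = arccos(-0.0294) = 91.68°.
Day length = 2 H_s / 15° h⁻¹ = 183.36° / 15 = 12.224 h.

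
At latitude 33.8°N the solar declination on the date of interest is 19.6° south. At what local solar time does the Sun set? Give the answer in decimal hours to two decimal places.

17.08 h

cos H_s = −tan(33.8°) · tan(-19.6°) = 0.2384, so H_s = arccos(0.2384) = 76.21°.
Sunset is at 12 + H_s/15 = 12 + 5.081 = 17.081 h local solar time.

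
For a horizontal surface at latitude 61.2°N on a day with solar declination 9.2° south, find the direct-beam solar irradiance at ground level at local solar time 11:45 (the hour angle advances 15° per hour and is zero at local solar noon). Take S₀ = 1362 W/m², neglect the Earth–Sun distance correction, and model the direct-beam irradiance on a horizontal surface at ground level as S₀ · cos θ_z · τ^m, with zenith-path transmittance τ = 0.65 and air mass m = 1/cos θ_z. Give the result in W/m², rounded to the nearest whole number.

126 W/m²

Hour angle H = 15° × (11.75 − 12) = -3.75°.
With φ = 61.2°, δ = -9.2°, H = -3.75°: sin φ sin δ = -0.1401, cos φ cos δ cos H = 0.4745, so cos θ_z = 0.3344.
Air mass m = 1/cos θ_z = 1/0.3344 = 2.990; τ^m = 0.65^2.990 = 0.2758.
Surface direct beam = 1362 × 0.3344 × 0.2758 = 125.61 W/m².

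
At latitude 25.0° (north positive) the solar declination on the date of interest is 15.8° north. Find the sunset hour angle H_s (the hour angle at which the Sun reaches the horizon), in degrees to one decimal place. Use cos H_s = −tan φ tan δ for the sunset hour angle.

97.6°

The sunset hour angle satisfies cos H_s = −tan φ tan δ = -0.1320, giving H_s = 97.59°.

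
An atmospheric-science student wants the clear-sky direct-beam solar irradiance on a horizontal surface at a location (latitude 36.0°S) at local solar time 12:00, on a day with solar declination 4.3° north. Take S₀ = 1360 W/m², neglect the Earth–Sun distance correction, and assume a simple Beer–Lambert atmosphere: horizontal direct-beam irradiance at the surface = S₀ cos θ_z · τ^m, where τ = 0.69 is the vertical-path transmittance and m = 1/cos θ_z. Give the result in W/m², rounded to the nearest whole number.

638 W/m²

Hour angle H = 15° × (12 − 12) = 0.00°.
cos θ_z = sin φ sin δ + cos φ cos δ cos H = (-0.5878)(0.0750) + (0.8090)(0.9972)(1.0000) = 0.7626.
Air mass m = 1/cos θ_z = 1/0.7626 = 1.311; τ^m = 0.69^1.311 = 0.6148.
Surface direct beam = 1360 × 0.7626 × 0.6148 = 637.63 W/m².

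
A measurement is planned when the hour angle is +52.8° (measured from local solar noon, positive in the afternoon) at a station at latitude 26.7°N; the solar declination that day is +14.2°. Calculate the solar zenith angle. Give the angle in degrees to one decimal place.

With φ = 26.7°, δ = 14.2°, H = 52.80°: sin φ sin δ = 0.1102, cos φ cos δ cos H = 0.5236, so cos θ_z = 0.6338.
θ_z = arccos(0.6338) = 50.67°.

50.7°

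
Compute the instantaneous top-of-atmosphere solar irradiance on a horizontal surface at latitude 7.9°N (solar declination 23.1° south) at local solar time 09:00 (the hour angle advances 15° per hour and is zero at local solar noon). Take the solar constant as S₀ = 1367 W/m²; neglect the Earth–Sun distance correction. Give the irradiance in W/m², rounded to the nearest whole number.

807 W/m²

Hour angle H = 15° × (9 − 12) = -45.00°.
cos θ_z = sin φ sin δ + cos φ cos δ cos H = (0.1374)(-0.3923) + (0.9905)(0.9198)(0.7071) = 0.5903.
Top-of-atmosphere irradiance = S₀ cos θ_z = 1367 × 0.5903 = 806.94 W/m².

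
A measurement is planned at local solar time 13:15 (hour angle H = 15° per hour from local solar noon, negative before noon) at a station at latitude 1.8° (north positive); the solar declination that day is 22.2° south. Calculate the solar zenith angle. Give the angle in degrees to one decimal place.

Hour angle H = 15° × (13.25 − 12) = 18.75°.
With φ = 1.8°, δ = -22.2°, H = 18.75°: sin φ sin δ = -0.0119, cos φ cos δ cos H = 0.8763, so cos θ_z = 0.8644.
θ_z = arccos(0.8644) = 30.19°.

30.2°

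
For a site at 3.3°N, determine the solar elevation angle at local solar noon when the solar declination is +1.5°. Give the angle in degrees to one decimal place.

At local solar noon the hour angle is zero, so the elevation is 90° − |φ − δ| = 90° − |3.3° − (1.5°)| = 90° − 1.8° = 88.2°.

88.2°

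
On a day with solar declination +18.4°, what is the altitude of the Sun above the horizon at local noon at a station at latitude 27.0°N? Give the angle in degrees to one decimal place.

At local solar noon the hour angle is zero, so the elevation is 90° − |φ − δ| = 90° − |27.0° − (18.4°)| = 90° − 8.6° = 81.4°.

81.4°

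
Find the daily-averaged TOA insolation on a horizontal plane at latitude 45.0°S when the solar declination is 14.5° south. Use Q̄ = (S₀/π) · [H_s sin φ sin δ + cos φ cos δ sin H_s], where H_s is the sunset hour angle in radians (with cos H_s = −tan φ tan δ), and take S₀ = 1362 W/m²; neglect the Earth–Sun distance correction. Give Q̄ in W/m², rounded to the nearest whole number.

cos H_s = −tan(-45.0°) · tan(-14.5°) = -0.2586, so H_s = arccos(-0.2586) = 104.99°. In radians, H_s = 1.8324.
H_s sin φ sin δ = 1.8324 × -0.7071 × -0.2504 = 0.3244.
cos φ cos δ sin H_s = 0.7071 × 0.9681 × 0.9660 = 0.6613.
Q̄ = (1362/π) × (0.3244 + 0.6613) = 433.54 × 0.9857 = 427.34 W/m².

427 W/m²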